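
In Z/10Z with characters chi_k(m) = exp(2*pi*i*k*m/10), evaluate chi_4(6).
chi_4(6) = zeta_10^24 = exp(4*I*pi/5)

Justification: chi_4(6) = zeta_10^(4*6) = zeta_10^24. Since zeta_10^10 = 1, this equals zeta_10^4 = exp(2*pi*i*4/10) = exp(4*I*pi/5).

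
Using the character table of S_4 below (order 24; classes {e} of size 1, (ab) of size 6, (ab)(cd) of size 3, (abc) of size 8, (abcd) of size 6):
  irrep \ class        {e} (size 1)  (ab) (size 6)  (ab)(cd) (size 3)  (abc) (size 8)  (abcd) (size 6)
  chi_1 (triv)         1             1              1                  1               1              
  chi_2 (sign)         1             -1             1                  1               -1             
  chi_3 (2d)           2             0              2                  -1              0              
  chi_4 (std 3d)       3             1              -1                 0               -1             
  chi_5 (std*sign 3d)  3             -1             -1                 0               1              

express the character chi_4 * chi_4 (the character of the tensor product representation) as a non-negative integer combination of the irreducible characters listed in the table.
chi_4 tensor chi_4 = chi_1 + chi_3 + chi_4 + chi_5 (all other irreducibles have multiplicity 0).

Details: The character of a tensor product is the pointwise product (chi_4 * chi_4)(C) = chi_4(C) * chi_4(C):
  {e}: (3)*(3), (ab): (1)*(1), (ab)(cd): (-1)*(-1), (abc): (0)*(0), (abcd): (-1)*(-1)
so (chi_4 * chi_4) takes values
  {e} -> 9, (ab) -> 1, (ab)(cd) -> 1, (abc) -> 0, (abcd) -> 1.
Now take the inner product of this character with each irreducible chi from the table, <chi_4*chi_4, chi> = (1/24) sum_C |C| (chi_4*chi_4)(C) conj(chi(C)):
  <chi_4*chi_4, chi_1> = (1/24)[1*(9)*conj(1) + 6*(1)*conj(1) + 3*(1)*conj(1) + 8*(0)*conj(1) + 6*(1)*conj(1)]
      = (1/24)[(9) + (6) + (3) + (0) + (6)] = 24/24 = 1
  <chi_4*chi_4, chi_2> = (1/24)[1*(9)*conj(1) + 6*(1)*conj(-1) + 3*(1)*conj(1) + 8*(0)*conj(1) + 6*(1)*conj(-1)]
      = (1/24)[(9) + (-6) + (3) + (0) + (-6)] = 0/24 = 0
  <chi_4*chi_4, chi_3> = (1/24)[1*(9)*conj(2) + 6*(1)*conj(0) + 3*(1)*conj(2) + 8*(0)*conj(-1) + 6*(1)*conj(0)]
      = (1/24)[(18) + (0) + (6) + (0) + (0)] = 24/24 = 1
  <chi_4*chi_4, chi_4> = (1/24)[1*(9)*conj(3) + 6*(1)*conj(1) + 3*(1)*conj(-1) + 8*(0)*conj(0) + 6*(1)*conj(-1)]
      = (1/24)[(27) + (6) + (-3) + (0) + (-6)] = 24/24 = 1
  <chi_4*chi_4, chi_5> = (1/24)[1*(9)*conj(3) + 6*(1)*conj(-1) + 3*(1)*conj(-1) + 8*(0)*conj(0) + 6*(1)*conj(1)]
      = (1/24)[(27) + (-6) + (-3) + (0) + (6)] = 24/24 = 1
Hence the multiplicities are chi_1: 1, chi_3: 1, chi_4: 1, chi_5: 1. Dimension check: dim(chi_4)*dim(chi_4) = 3*3 = 9 and sum (mult * dim) = 1*1 + 1*2 + 1*3 + 1*3 = 9.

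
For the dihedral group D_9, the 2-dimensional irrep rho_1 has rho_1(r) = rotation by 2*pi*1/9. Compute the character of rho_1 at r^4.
chi_{rho_1}(r^4) = 2*cos(2*pi*1*4/9) = -2*cos(pi/9)

Derivation: rho_1(r^4) is rotation by angle 2*pi*1*4/9, whose trace is 2*cos(2*pi*1*4/9) = -2*cos(pi/9).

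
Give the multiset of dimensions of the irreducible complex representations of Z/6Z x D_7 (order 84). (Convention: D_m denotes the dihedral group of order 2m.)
Dimensions: 1, 1, 1, 1, 1, 1, 1, 1, 1, 1, 1, 1, 2, 2, 2, 2, 2, 2, 2, 2, 2, 2, 2, 2, 2, 2, 2, 2, 2, 2

Working: There are 30 irreducibles (= number of conjugacy classes). Their dimensions d_i satisfy sum d_i^2 = |G| = 84: 1 + 1 + 1 + 1 + 1 + 1 + 1 + 1 + 1 + 1 + 1 + 1 + 4 + 4 + 4 + 4 + 4 + 4 + 4 + 4 + 4 + 4 + 4 + 4 + 4 + 4 + 4 + 4 + 4 + 4 = 84. (For the product with Z/6Z: each of the 6 1-dim characters of Z/6Z tensors with each irrep of D_7, giving 6 copies of each D_7-dimension.)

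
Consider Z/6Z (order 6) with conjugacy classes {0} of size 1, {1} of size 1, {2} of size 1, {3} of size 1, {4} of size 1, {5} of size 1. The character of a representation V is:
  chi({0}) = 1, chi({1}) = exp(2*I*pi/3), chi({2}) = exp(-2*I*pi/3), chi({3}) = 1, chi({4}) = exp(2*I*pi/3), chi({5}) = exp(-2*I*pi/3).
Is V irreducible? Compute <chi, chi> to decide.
Irreducible: <chi, chi> = 1.

Proof sketch: <chi, chi> = (1/|G|) sum_C |C| * |chi(C)|^2 = (1/6)[1*|1|^2 + 1*|exp(2*I*pi/3)|^2 + 1*|exp(-2*I*pi/3)|^2 + 1*|1|^2 + 1*|exp(2*I*pi/3)|^2 + 1*|exp(-2*I*pi/3)|^2]
  = (1/6)[(1) + (1) + (1) + (1) + (1) + (1)] = 6/6 = 1.
(Exp terms are combined using exp(i*s)*conj(exp(i*t)) = exp(i*(s-t)), and sums of them are collapsed using the identity that for every m > 1 the m distinct m-th roots of unity sum to 0, e.g. 1 + exp(2*I*pi/3) + exp(-2*I*pi/3) = 0.)
A character is irreducible iff <chi, chi> = 1, so this representation is irreducible.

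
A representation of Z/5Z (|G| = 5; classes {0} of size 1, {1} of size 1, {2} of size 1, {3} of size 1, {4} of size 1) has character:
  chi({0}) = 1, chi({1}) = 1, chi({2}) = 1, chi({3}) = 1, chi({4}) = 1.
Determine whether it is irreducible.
Irreducible: <chi, chi> = 1.

Argument: <chi, chi> = (1/|G|) sum_C |C| * |chi(C)|^2 = (1/5)[1*|1|^2 + 1*|1|^2 + 1*|1|^2 + 1*|1|^2 + 1*|1|^2]
  = (1/5)[(1) + (1) + (1) + (1) + (1)] = 5/5 = 1.
(Exp terms are combined using exp(i*s)*conj(exp(i*t)) = exp(i*(s-t)), and sums of them are collapsed using the identity that for every m > 1 the m distinct m-th roots of unity sum to 0, e.g. 1 + exp(2*I*pi/3) + exp(-2*I*pi/3) = 0.)
A character is irreducible iff <chi, chi> = 1, so this representation is irreducible.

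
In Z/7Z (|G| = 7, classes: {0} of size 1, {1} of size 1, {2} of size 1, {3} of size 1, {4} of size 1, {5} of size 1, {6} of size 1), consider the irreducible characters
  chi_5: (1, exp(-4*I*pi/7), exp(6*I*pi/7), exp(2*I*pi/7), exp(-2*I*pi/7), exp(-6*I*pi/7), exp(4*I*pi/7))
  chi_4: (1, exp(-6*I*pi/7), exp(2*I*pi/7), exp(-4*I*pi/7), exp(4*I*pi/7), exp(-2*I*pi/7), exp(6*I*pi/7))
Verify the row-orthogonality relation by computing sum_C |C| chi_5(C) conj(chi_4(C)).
Sum = 0; so <chi_5, chi_4> = 0 (distinct irreducibles are orthogonal).

Reasoning: Compute term by term over conjugacy classes (|C| * chi_5(C) * conj(chi_4(C))):
  1*(1)*conj(1) + 1*(exp(-4*I*pi/7))*conj(exp(-6*I*pi/7)) + 1*(exp(6*I*pi/7))*conj(exp(2*I*pi/7)) + 1*(exp(2*I*pi/7))*conj(exp(-4*I*pi/7)) + 1*(exp(-2*I*pi/7))*conj(exp(4*I*pi/7)) + 1*(exp(-6*I*pi/7))*conj(exp(-2*I*pi/7)) + 1*(exp(4*I*pi/7))*conj(exp(6*I*pi/7))
  = (1) + (exp(2*I*pi/7)) + (exp(4*I*pi/7)) + (exp(6*I*pi/7)) + (exp(-6*I*pi/7)) + (exp(-4*I*pi/7)) + (exp(-2*I*pi/7))
  = 0.
(Exp terms are combined using exp(i*s)*conj(exp(i*t)) = exp(i*(s-t)), and sums of them are collapsed using the identity that for every m > 1 the m distinct m-th roots of unity sum to 0, e.g. 1 + exp(2*I*pi/3) + exp(-2*I*pi/3) = 0.)
Dividing by |G| = 7 gives 0/7 = 0, matching the row-orthogonality relation <chi_5, chi_4> = [chi_5 = chi_4].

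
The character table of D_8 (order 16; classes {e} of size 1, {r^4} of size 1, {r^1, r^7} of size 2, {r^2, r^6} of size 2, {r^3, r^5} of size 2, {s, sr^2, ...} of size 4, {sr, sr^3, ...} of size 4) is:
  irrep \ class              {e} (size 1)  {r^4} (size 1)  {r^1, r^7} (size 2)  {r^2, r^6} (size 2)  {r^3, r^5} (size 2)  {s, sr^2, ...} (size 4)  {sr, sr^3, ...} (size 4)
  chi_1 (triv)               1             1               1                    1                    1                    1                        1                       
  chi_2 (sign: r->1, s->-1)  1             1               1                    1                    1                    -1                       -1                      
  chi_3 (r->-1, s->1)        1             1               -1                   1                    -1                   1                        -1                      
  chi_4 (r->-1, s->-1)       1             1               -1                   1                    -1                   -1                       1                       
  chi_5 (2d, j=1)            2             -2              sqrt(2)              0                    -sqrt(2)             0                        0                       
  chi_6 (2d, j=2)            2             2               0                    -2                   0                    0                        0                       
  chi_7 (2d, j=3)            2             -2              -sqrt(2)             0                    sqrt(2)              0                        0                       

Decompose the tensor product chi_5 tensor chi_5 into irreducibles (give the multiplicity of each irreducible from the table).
chi_5 tensor chi_5 = chi_1 + chi_2 + chi_6 (all other irreducibles have multiplicity 0).

Argument: The character of a tensor product is the pointwise product (chi_5 * chi_5)(C) = chi_5(C) * chi_5(C):
  {e}: (2)*(2), {r^4}: (-2)*(-2), {r^1, r^7}: (sqrt(2))*(sqrt(2)), {r^2, r^6}: (0)*(0), {r^3, r^5}: (-sqrt(2))*(-sqrt(2)), {s, sr^2, ...}: (0)*(0), {sr, sr^3, ...}: (0)*(0)
so (chi_5 * chi_5) takes values
  {e} -> 4, {r^4} -> 4, {r^1, r^7} -> 2, {r^2, r^6} -> 0, {r^3, r^5} -> 2, {s, sr^2, ...} -> 0, {sr, sr^3, ...} -> 0.
Now take the inner product of this character with each irreducible chi from the table, <chi_5*chi_5, chi> = (1/16) sum_C |C| (chi_5*chi_5)(C) conj(chi(C)):
  <chi_5*chi_5, chi_1> = (1/16)[1*(4)*conj(1) + 1*(4)*conj(1) + 2*(2)*conj(1) + 2*(0)*conj(1) + 2*(2)*conj(1) + 4*(0)*conj(1) + 4*(0)*conj(1)]
      = (1/16)[(4) + (4) + (4) + (0) + (4) + (0) + (0)] = 16/16 = 1
  <chi_5*chi_5, chi_2> = (1/16)[1*(4)*conj(1) + 1*(4)*conj(1) + 2*(2)*conj(1) + 2*(0)*conj(1) + 2*(2)*conj(1) + 4*(0)*conj(-1) + 4*(0)*conj(-1)]
      = (1/16)[(4) + (4) + (4) + (0) + (4) + (0) + (0)] = 16/16 = 1
  <chi_5*chi_5, chi_3> = (1/16)[1*(4)*conj(1) + 1*(4)*conj(1) + 2*(2)*conj(-1) + 2*(0)*conj(1) + 2*(2)*conj(-1) + 4*(0)*conj(1) + 4*(0)*conj(-1)]
      = (1/16)[(4) + (4) + (-4) + (0) + (-4) + (0) + (0)] = 0/16 = 0
  <chi_5*chi_5, chi_4> = (1/16)[1*(4)*conj(1) + 1*(4)*conj(1) + 2*(2)*conj(-1) + 2*(0)*conj(1) + 2*(2)*conj(-1) + 4*(0)*conj(-1) + 4*(0)*conj(1)]
      = (1/16)[(4) + (4) + (-4) + (0) + (-4) + (0) + (0)] = 0/16 = 0
  <chi_5*chi_5, chi_5> = (1/16)[1*(4)*conj(2) + 1*(4)*conj(-2) + 2*(2)*conj(sqrt(2)) + 2*(0)*conj(0) + 2*(2)*conj(-sqrt(2)) + 4*(0)*conj(0) + 4*(0)*conj(0)]
      = (1/16)[(8) + (-8) + (4*sqrt(2)) + (0) + (-4*sqrt(2)) + (0) + (0)] = 0/16 = 0
  <chi_5*chi_5, chi_6> = (1/16)[1*(4)*conj(2) + 1*(4)*conj(2) + 2*(2)*conj(0) + 2*(0)*conj(-2) + 2*(2)*conj(0) + 4*(0)*conj(0) + 4*(0)*conj(0)]
      = (1/16)[(8) + (8) + (0) + (0) + (0) + (0) + (0)] = 16/16 = 1
  <chi_5*chi_5, chi_7> = (1/16)[1*(4)*conj(2) + 1*(4)*conj(-2) + 2*(2)*conj(-sqrt(2)) + 2*(0)*conj(0) + 2*(2)*conj(sqrt(2)) + 4*(0)*conj(0) + 4*(0)*conj(0)]
      = (1/16)[(8) + (-8) + (-4*sqrt(2)) + (0) + (4*sqrt(2)) + (0) + (0)] = 0/16 = 0
Hence the multiplicities are chi_1: 1, chi_2: 1, chi_6: 1. Dimension check: dim(chi_5)*dim(chi_5) = 2*2 = 4 and sum (mult * dim) = 1*1 + 1*1 + 1*2 = 4.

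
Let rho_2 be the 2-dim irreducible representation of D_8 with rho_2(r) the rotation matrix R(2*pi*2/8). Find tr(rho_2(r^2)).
chi_{rho_2}(r^2) = 2*cos(2*pi*2*2/8) = -2

Explanation: rho_2(r^2) is rotation by angle 2*pi*2*2/8, whose trace is 2*cos(2*pi*2*2/8) = -2.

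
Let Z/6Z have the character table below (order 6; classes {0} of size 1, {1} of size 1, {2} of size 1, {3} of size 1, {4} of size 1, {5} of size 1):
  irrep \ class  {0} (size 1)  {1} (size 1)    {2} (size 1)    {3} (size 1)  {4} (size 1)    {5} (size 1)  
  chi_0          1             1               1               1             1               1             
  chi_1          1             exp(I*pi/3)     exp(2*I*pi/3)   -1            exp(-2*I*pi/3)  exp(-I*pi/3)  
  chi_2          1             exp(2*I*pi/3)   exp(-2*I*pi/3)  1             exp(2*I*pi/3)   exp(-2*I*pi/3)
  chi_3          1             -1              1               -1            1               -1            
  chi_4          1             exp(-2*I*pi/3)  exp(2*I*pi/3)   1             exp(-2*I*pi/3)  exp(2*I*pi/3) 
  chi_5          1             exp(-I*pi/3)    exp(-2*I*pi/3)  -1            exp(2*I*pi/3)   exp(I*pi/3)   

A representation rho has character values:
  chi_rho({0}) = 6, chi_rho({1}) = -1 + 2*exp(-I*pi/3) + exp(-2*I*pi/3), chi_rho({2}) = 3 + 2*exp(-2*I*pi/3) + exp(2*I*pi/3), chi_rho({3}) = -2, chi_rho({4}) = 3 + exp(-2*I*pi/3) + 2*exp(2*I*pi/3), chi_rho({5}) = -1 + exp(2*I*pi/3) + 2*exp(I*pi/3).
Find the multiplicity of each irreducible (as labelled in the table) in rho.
Multiplicities: chi_0: 1, chi_1: 0, chi_2: 0, chi_3: 2, chi_4: 1, chi_5: 2.

Use <chi_rho, chi> = (1/|G|) sum_C |C| * chi_rho(C) * conj(chi(C)) with |G| = 6 for each irreducible chi in the table:
  <chi_rho, chi_0> = (1/6)[1*(6)*conj(1) + 1*(-1 + 2*exp(-I*pi/3) + exp(-2*I*pi/3))*conj(1) + 1*(3 + 2*exp(-2*I*pi/3) + exp(2*I*pi/3))*conj(1) + 1*(-2)*conj(1) + 1*(3 + exp(-2*I*pi/3) + 2*exp(2*I*pi/3))*conj(1) + 1*(-1 + exp(2*I*pi/3) + 2*exp(I*pi/3))*conj(1)]
      = (1/6)[(6) + (-1 + 2*exp(-I*pi/3) + exp(-2*I*pi/3)) + (3 + 2*exp(-2*I*pi/3) + exp(2*I*pi/3)) + (-2) + (3 + exp(-2*I*pi/3) + 2*exp(2*I*pi/3)) + (-1 + exp(2*I*pi/3) + 2*exp(I*pi/3))] = 6/6 = 1
  <chi_rho, chi_1> = (1/6)[1*(6)*conj(1) + 1*(-1 + 2*exp(-I*pi/3) + exp(-2*I*pi/3))*conj(exp(I*pi/3)) + 1*(3 + 2*exp(-2*I*pi/3) + exp(2*I*pi/3))*conj(exp(2*I*pi/3)) + 1*(-2)*conj(-1) + 1*(3 + exp(-2*I*pi/3) + 2*exp(2*I*pi/3))*conj(exp(-2*I*pi/3)) + 1*(-1 + exp(2*I*pi/3) + 2*exp(I*pi/3))*conj(exp(-I*pi/3))]
      = (1/6)[(6) + (-1 + 2*exp(-2*I*pi/3) - exp(-I*pi/3)) + (1 + 3*exp(-2*I*pi/3) + 2*exp(2*I*pi/3)) + (2) + (1 + 2*exp(-2*I*pi/3) + 3*exp(2*I*pi/3)) + (-1 - exp(I*pi/3) + 2*exp(2*I*pi/3))] = 0/6 = 0
  <chi_rho, chi_2> = (1/6)[1*(6)*conj(1) + 1*(-1 + 2*exp(-I*pi/3) + exp(-2*I*pi/3))*conj(exp(2*I*pi/3)) + 1*(3 + 2*exp(-2*I*pi/3) + exp(2*I*pi/3))*conj(exp(-2*I*pi/3)) + 1*(-2)*conj(1) + 1*(3 + exp(-2*I*pi/3) + 2*exp(2*I*pi/3))*conj(exp(2*I*pi/3)) + 1*(-1 + exp(2*I*pi/3) + 2*exp(I*pi/3))*conj(exp(-2*I*pi/3))]
      = (1/6)[(6) + (-2 + exp(2*I*pi/3) - exp(-2*I*pi/3)) + (2 + exp(-2*I*pi/3) + 3*exp(2*I*pi/3)) + (-2) + (2 + 3*exp(-2*I*pi/3) + exp(2*I*pi/3)) + (-2 + exp(-2*I*pi/3) - exp(2*I*pi/3))] = 0/6 = 0
  <chi_rho, chi_3> = (1/6)[1*(6)*conj(1) + 1*(-1 + 2*exp(-I*pi/3) + exp(-2*I*pi/3))*conj(-1) + 1*(3 + 2*exp(-2*I*pi/3) + exp(2*I*pi/3))*conj(1) + 1*(-2)*conj(-1) + 1*(3 + exp(-2*I*pi/3) + 2*exp(2*I*pi/3))*conj(1) + 1*(-1 + exp(2*I*pi/3) + 2*exp(I*pi/3))*conj(-1)]
      = (1/6)[(6) + (1 - exp(-2*I*pi/3) - 2*exp(-I*pi/3)) + (3 + 2*exp(-2*I*pi/3) + exp(2*I*pi/3)) + (2) + (3 + exp(-2*I*pi/3) + 2*exp(2*I*pi/3)) + (1 - 2*exp(I*pi/3) - exp(2*I*pi/3))] = 12/6 = 2
  <chi_rho, chi_4> = (1/6)[1*(6)*conj(1) + 1*(-1 + 2*exp(-I*pi/3) + exp(-2*I*pi/3))*conj(exp(-2*I*pi/3)) + 1*(3 + 2*exp(-2*I*pi/3) + exp(2*I*pi/3))*conj(exp(2*I*pi/3)) + 1*(-2)*conj(1) + 1*(3 + exp(-2*I*pi/3) + 2*exp(2*I*pi/3))*conj(exp(-2*I*pi/3)) + 1*(-1 + exp(2*I*pi/3) + 2*exp(I*pi/3))*conj(exp(2*I*pi/3))]
      = (1/6)[(6) + (1 - exp(2*I*pi/3) + 2*exp(I*pi/3)) + (1 + 3*exp(-2*I*pi/3) + 2*exp(2*I*pi/3)) + (-2) + (1 + 2*exp(-2*I*pi/3) + 3*exp(2*I*pi/3)) + (1 + 2*exp(-I*pi/3) - exp(-2*I*pi/3))] = 6/6 = 1
  <chi_rho, chi_5> = (1/6)[1*(6)*conj(1) + 1*(-1 + 2*exp(-I*pi/3) + exp(-2*I*pi/3))*conj(exp(-I*pi/3)) + 1*(3 + 2*exp(-2*I*pi/3) + exp(2*I*pi/3))*conj(exp(-2*I*pi/3)) + 1*(-2)*conj(-1) + 1*(3 + exp(-2*I*pi/3) + 2*exp(2*I*pi/3))*conj(exp(2*I*pi/3)) + 1*(-1 + exp(2*I*pi/3) + 2*exp(I*pi/3))*conj(exp(I*pi/3))]
      = (1/6)[(6) + (2 - exp(I*pi/3) + exp(-I*pi/3)) + (2 + exp(-2*I*pi/3) + 3*exp(2*I*pi/3)) + (2) + (2 + 3*exp(-2*I*pi/3) + exp(2*I*pi/3)) + (2 - exp(-I*pi/3) + exp(I*pi/3))] = 12/6 = 2
(Exp terms are combined using exp(i*s)*conj(exp(i*t)) = exp(i*(s-t)), and sums of them are collapsed using the identity that for every m > 1 the m distinct m-th roots of unity sum to 0, e.g. 1 + exp(2*I*pi/3) + exp(-2*I*pi/3) = 0.)
Dimension check: dim(rho) = sum (mult * dim) = 1*1 + 0*1 + 0*1 + 2*1 + 1*1 + 2*1 = 6 = chi_rho(e) = 6.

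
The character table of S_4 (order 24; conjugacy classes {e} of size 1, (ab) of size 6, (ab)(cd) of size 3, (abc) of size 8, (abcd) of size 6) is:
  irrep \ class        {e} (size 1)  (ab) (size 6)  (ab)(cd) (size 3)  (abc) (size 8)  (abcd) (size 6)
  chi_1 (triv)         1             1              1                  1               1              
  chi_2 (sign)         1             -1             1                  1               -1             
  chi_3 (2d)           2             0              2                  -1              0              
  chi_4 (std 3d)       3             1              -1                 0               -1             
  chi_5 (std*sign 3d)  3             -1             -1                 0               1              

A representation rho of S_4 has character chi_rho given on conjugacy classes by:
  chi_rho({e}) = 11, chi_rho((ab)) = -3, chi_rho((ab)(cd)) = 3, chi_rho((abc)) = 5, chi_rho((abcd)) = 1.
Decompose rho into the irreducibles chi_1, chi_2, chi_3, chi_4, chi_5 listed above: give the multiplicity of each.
Multiplicities: chi_1: 2, chi_2: 3, chi_3: 0, chi_4: 0, chi_5: 2.

Use <chi_rho, chi> = (1/|G|) sum_C |C| * chi_rho(C) * conj(chi(C)) with |G| = 24 for each irreducible chi in the table:
  <chi_rho, chi_1> = (1/24)[1*(11)*conj(1) + 6*(-3)*conj(1) + 3*(3)*conj(1) + 8*(5)*conj(1) + 6*(1)*conj(1)]
      = (1/24)[(11) + (-18) + (9) + (40) + (6)] = 48/24 = 2
  <chi_rho, chi_2> = (1/24)[1*(11)*conj(1) + 6*(-3)*conj(-1) + 3*(3)*conj(1) + 8*(5)*conj(1) + 6*(1)*conj(-1)]
      = (1/24)[(11) + (18) + (9) + (40) + (-6)] = 72/24 = 3
  <chi_rho, chi_3> = (1/24)[1*(11)*conj(2) + 6*(-3)*conj(0) + 3*(3)*conj(2) + 8*(5)*conj(-1) + 6*(1)*conj(0)]
      = (1/24)[(22) + (0) + (18) + (-40) + (0)] = 0/24 = 0
  <chi_rho, chi_4> = (1/24)[1*(11)*conj(3) + 6*(-3)*conj(1) + 3*(3)*conj(-1) + 8*(5)*conj(0) + 6*(1)*conj(-1)]
      = (1/24)[(33) + (-18) + (-9) + (0) + (-6)] = 0/24 = 0
  <chi_rho, chi_5> = (1/24)[1*(11)*conj(3) + 6*(-3)*conj(-1) + 3*(3)*conj(-1) + 8*(5)*conj(0) + 6*(1)*conj(1)]
      = (1/24)[(33) + (18) + (-9) + (0) + (6)] = 48/24 = 2
Dimension check: dim(rho) = sum (mult * dim) = 2*1 + 3*1 + 0*2 + 0*3 + 2*3 = 11 = chi_rho(e) = 11.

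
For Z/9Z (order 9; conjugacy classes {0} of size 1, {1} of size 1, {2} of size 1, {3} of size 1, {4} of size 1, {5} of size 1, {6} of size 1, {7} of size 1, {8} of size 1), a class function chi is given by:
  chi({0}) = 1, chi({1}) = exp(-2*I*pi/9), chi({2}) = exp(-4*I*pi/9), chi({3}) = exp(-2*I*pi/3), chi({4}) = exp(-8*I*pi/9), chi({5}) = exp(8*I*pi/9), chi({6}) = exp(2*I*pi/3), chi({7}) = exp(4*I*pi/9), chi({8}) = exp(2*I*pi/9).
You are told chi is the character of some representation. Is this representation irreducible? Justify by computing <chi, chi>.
Irreducible: <chi, chi> = 1.

Argument: <chi, chi> = (1/|G|) sum_C |C| * |chi(C)|^2 = (1/9)[1*|1|^2 + 1*|exp(-2*I*pi/9)|^2 + 1*|exp(-4*I*pi/9)|^2 + 1*|exp(-2*I*pi/3)|^2 + 1*|exp(-8*I*pi/9)|^2 + 1*|exp(8*I*pi/9)|^2 + 1*|exp(2*I*pi/3)|^2 + 1*|exp(4*I*pi/9)|^2 + 1*|exp(2*I*pi/9)|^2]
  = (1/9)[(1) + (1) + (1) + (1) + (1) + (1) + (1) + (1) + (1)] = 9/9 = 1.
(Exp terms are combined using exp(i*s)*conj(exp(i*t)) = exp(i*(s-t)), and sums of them are collapsed using the identity that for every m > 1 the m distinct m-th roots of unity sum to 0, e.g. 1 + exp(2*I*pi/3) + exp(-2*I*pi/3) = 0.)
A character is irreducible iff <chi, chi> = 1, so this representation is irreducible.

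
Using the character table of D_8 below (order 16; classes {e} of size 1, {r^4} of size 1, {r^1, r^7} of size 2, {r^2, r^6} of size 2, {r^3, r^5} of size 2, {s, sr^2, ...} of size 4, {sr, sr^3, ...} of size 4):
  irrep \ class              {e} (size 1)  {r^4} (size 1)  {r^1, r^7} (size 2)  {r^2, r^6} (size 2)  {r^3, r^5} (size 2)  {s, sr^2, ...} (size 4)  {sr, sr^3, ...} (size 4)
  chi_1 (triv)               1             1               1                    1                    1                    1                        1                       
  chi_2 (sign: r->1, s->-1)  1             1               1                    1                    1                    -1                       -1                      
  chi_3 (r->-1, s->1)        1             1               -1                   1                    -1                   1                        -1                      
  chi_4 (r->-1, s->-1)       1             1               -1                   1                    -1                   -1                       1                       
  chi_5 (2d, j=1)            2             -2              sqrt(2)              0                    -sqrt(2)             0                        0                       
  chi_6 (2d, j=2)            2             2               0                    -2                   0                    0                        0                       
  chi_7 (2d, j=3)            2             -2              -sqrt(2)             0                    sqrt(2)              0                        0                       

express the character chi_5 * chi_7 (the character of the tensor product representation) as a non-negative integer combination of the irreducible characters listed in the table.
chi_5 tensor chi_7 = chi_3 + chi_4 + chi_6 (all other irreducibles have multiplicity 0).

Derivation: The character of a tensor product is the pointwise product (chi_5 * chi_7)(C) = chi_5(C) * chi_7(C):
  {e}: (2)*(2), {r^4}: (-2)*(-2), {r^1, r^7}: (sqrt(2))*(-sqrt(2)), {r^2, r^6}: (0)*(0), {r^3, r^5}: (-sqrt(2))*(sqrt(2)), {s, sr^2, ...}: (0)*(0), {sr, sr^3, ...}: (0)*(0)
so (chi_5 * chi_7) takes values
  {e} -> 4, {r^4} -> 4, {r^1, r^7} -> -2, {r^2, r^6} -> 0, {r^3, r^5} -> -2, {s, sr^2, ...} -> 0, {sr, sr^3, ...} -> 0.
Now take the inner product of this character with each irreducible chi from the table, <chi_5*chi_7, chi> = (1/16) sum_C |C| (chi_5*chi_7)(C) conj(chi(C)):
  <chi_5*chi_7, chi_1> = (1/16)[1*(4)*conj(1) + 1*(4)*conj(1) + 2*(-2)*conj(1) + 2*(0)*conj(1) + 2*(-2)*conj(1) + 4*(0)*conj(1) + 4*(0)*conj(1)]
      = (1/16)[(4) + (4) + (-4) + (0) + (-4) + (0) + (0)] = 0/16 = 0
  <chi_5*chi_7, chi_2> = (1/16)[1*(4)*conj(1) + 1*(4)*conj(1) + 2*(-2)*conj(1) + 2*(0)*conj(1) + 2*(-2)*conj(1) + 4*(0)*conj(-1) + 4*(0)*conj(-1)]
      = (1/16)[(4) + (4) + (-4) + (0) + (-4) + (0) + (0)] = 0/16 = 0
  <chi_5*chi_7, chi_3> = (1/16)[1*(4)*conj(1) + 1*(4)*conj(1) + 2*(-2)*conj(-1) + 2*(0)*conj(1) + 2*(-2)*conj(-1) + 4*(0)*conj(1) + 4*(0)*conj(-1)]
      = (1/16)[(4) + (4) + (4) + (0) + (4) + (0) + (0)] = 16/16 = 1
  <chi_5*chi_7, chi_4> = (1/16)[1*(4)*conj(1) + 1*(4)*conj(1) + 2*(-2)*conj(-1) + 2*(0)*conj(1) + 2*(-2)*conj(-1) + 4*(0)*conj(-1) + 4*(0)*conj(1)]
      = (1/16)[(4) + (4) + (4) + (0) + (4) + (0) + (0)] = 16/16 = 1
  <chi_5*chi_7, chi_5> = (1/16)[1*(4)*conj(2) + 1*(4)*conj(-2) + 2*(-2)*conj(sqrt(2)) + 2*(0)*conj(0) + 2*(-2)*conj(-sqrt(2)) + 4*(0)*conj(0) + 4*(0)*conj(0)]
      = (1/16)[(8) + (-8) + (-4*sqrt(2)) + (0) + (4*sqrt(2)) + (0) + (0)] = 0/16 = 0
  <chi_5*chi_7, chi_6> = (1/16)[1*(4)*conj(2) + 1*(4)*conj(2) + 2*(-2)*conj(0) + 2*(0)*conj(-2) + 2*(-2)*conj(0) + 4*(0)*conj(0) + 4*(0)*conj(0)]
      = (1/16)[(8) + (8) + (0) + (0) + (0) + (0) + (0)] = 16/16 = 1
  <chi_5*chi_7, chi_7> = (1/16)[1*(4)*conj(2) + 1*(4)*conj(-2) + 2*(-2)*conj(-sqrt(2)) + 2*(0)*conj(0) + 2*(-2)*conj(sqrt(2)) + 4*(0)*conj(0) + 4*(0)*conj(0)]
      = (1/16)[(8) + (-8) + (4*sqrt(2)) + (0) + (-4*sqrt(2)) + (0) + (0)] = 0/16 = 0
Hence the multiplicities are chi_3: 1, chi_4: 1, chi_6: 1. Dimension check: dim(chi_5)*dim(chi_7) = 2*2 = 4 and sum (mult * dim) = 1*1 + 1*1 + 1*2 = 4.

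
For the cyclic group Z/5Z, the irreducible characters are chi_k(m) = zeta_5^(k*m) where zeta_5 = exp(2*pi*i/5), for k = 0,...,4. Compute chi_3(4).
chi_3(4) = zeta_5^12 = exp(4*I*pi/5)

Why: chi_3(4) = zeta_5^(3*4) = zeta_5^12. Since zeta_5^5 = 1, this equals zeta_5^2 = exp(2*pi*i*2/5) = exp(4*I*pi/5).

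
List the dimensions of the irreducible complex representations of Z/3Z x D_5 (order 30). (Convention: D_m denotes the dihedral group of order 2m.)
Dimensions: 1, 1, 1, 1, 1, 1, 2, 2, 2, 2, 2, 2

Why: There are 12 irreducibles (= number of conjugacy classes). Their dimensions d_i satisfy sum d_i^2 = |G| = 30: 1 + 1 + 1 + 1 + 1 + 1 + 4 + 4 + 4 + 4 + 4 + 4 = 30. (For the product with Z/3Z: each of the 3 1-dim characters of Z/3Z tensors with each irrep of D_5, giving 3 copies of each D_5-dimension.)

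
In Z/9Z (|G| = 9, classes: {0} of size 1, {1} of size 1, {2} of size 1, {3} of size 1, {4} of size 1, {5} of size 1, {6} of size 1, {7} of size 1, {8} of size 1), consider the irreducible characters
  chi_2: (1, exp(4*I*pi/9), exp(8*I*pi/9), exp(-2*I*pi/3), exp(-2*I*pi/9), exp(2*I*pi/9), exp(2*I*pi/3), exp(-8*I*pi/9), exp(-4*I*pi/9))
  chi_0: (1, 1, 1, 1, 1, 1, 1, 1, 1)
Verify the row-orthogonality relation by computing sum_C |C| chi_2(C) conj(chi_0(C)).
Sum = 0; so <chi_2, chi_0> = 0 (distinct irreducibles are orthogonal).

Compute term by term over conjugacy classes (|C| * chi_2(C) * conj(chi_0(C))):
  1*(1)*conj(1) + 1*(exp(4*I*pi/9))*conj(1) + 1*(exp(8*I*pi/9))*conj(1) + 1*(exp(-2*I*pi/3))*conj(1) + 1*(exp(-2*I*pi/9))*conj(1) + 1*(exp(2*I*pi/9))*conj(1) + 1*(exp(2*I*pi/3))*conj(1) + 1*(exp(-8*I*pi/9))*conj(1) + 1*(exp(-4*I*pi/9))*conj(1)
  = (1) + (exp(4*I*pi/9)) + (exp(8*I*pi/9)) + (exp(-2*I*pi/3)) + (exp(-2*I*pi/9)) + (exp(2*I*pi/9)) + (exp(2*I*pi/3)) + (exp(-8*I*pi/9)) + (exp(-4*I*pi/9))
  = 0.
(Exp terms are combined using exp(i*s)*conj(exp(i*t)) = exp(i*(s-t)), and sums of them are collapsed using the identity that for every m > 1 the m distinct m-th roots of unity sum to 0, e.g. 1 + exp(2*I*pi/3) + exp(-2*I*pi/3) = 0.)
Dividing by |G| = 9 gives 0/9 = 0, matching the row-orthogonality relation <chi_2, chi_0> = [chi_2 = chi_0].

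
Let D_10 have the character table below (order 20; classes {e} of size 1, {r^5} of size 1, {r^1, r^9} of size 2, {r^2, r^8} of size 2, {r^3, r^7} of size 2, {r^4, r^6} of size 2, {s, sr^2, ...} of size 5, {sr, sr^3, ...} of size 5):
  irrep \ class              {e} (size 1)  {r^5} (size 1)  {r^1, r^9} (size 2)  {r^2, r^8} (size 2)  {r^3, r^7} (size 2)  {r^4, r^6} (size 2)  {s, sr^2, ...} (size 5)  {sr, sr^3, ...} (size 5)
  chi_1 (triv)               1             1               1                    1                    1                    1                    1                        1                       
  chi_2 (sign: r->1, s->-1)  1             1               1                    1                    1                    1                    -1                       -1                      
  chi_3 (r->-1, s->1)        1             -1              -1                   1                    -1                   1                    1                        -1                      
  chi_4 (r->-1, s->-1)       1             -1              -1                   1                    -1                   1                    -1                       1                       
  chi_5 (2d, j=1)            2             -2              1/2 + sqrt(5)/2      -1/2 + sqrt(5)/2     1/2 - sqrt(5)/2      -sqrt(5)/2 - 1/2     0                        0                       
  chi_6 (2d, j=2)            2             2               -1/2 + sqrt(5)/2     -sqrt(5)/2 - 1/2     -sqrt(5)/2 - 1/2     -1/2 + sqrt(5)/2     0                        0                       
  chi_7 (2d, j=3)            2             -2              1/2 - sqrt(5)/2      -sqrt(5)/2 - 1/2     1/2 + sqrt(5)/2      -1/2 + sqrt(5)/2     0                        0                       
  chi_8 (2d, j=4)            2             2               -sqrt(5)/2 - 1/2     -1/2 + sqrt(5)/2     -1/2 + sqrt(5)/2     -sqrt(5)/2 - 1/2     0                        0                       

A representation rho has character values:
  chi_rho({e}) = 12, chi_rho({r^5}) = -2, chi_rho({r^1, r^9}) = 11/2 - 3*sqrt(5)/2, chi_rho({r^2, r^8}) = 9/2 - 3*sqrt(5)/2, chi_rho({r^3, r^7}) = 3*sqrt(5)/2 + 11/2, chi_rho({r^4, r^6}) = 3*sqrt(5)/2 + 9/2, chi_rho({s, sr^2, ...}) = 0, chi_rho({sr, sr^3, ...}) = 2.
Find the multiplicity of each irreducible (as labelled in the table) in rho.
Multiplicities: chi_1: 3, chi_2: 2, chi_3: 0, chi_4: 1, chi_5: 0, chi_6: 0, chi_7: 3, chi_8: 0.

Working: Use <chi_rho, chi> = (1/|G|) sum_C |C| * chi_rho(C) * conj(chi(C)) with |G| = 20 for each irreducible chi in the table:
  <chi_rho, chi_1> = (1/20)[1*(12)*conj(1) + 1*(-2)*conj(1) + 2*(11/2 - 3*sqrt(5)/2)*conj(1) + 2*(9/2 - 3*sqrt(5)/2)*conj(1) + 2*(3*sqrt(5)/2 + 11/2)*conj(1) + 2*(3*sqrt(5)/2 + 9/2)*conj(1) + 5*(0)*conj(1) + 5*(2)*conj(1)]
      = (1/20)[(12) + (-2) + (11 - 3*sqrt(5)) + (9 - 3*sqrt(5)) + (3*sqrt(5) + 11) + (3*sqrt(5) + 9) + (0) + (10)] = 60/20 = 3
  <chi_rho, chi_2> = (1/20)[1*(12)*conj(1) + 1*(-2)*conj(1) + 2*(11/2 - 3*sqrt(5)/2)*conj(1) + 2*(9/2 - 3*sqrt(5)/2)*conj(1) + 2*(3*sqrt(5)/2 + 11/2)*conj(1) + 2*(3*sqrt(5)/2 + 9/2)*conj(1) + 5*(0)*conj(-1) + 5*(2)*conj(-1)]
      = (1/20)[(12) + (-2) + (11 - 3*sqrt(5)) + (9 - 3*sqrt(5)) + (3*sqrt(5) + 11) + (3*sqrt(5) + 9) + (0) + (-10)] = 40/20 = 2
  <chi_rho, chi_3> = (1/20)[1*(12)*conj(1) + 1*(-2)*conj(-1) + 2*(11/2 - 3*sqrt(5)/2)*conj(-1) + 2*(9/2 - 3*sqrt(5)/2)*conj(1) + 2*(3*sqrt(5)/2 + 11/2)*conj(-1) + 2*(3*sqrt(5)/2 + 9/2)*conj(1) + 5*(0)*conj(1) + 5*(2)*conj(-1)]
      = (1/20)[(12) + (2) + (-11 + 3*sqrt(5)) + (9 - 3*sqrt(5)) + (-11 - 3*sqrt(5)) + (3*sqrt(5) + 9) + (0) + (-10)] = 0/20 = 0
  <chi_rho, chi_4> = (1/20)[1*(12)*conj(1) + 1*(-2)*conj(-1) + 2*(11/2 - 3*sqrt(5)/2)*conj(-1) + 2*(9/2 - 3*sqrt(5)/2)*conj(1) + 2*(3*sqrt(5)/2 + 11/2)*conj(-1) + 2*(3*sqrt(5)/2 + 9/2)*conj(1) + 5*(0)*conj(-1) + 5*(2)*conj(1)]
      = (1/20)[(12) + (2) + (-11 + 3*sqrt(5)) + (9 - 3*sqrt(5)) + (-11 - 3*sqrt(5)) + (3*sqrt(5) + 9) + (0) + (10)] = 20/20 = 1
  <chi_rho, chi_5> = (1/20)[1*(12)*conj(2) + 1*(-2)*conj(-2) + 2*(11/2 - 3*sqrt(5)/2)*conj(1/2 + sqrt(5)/2) + 2*(9/2 - 3*sqrt(5)/2)*conj(-1/2 + sqrt(5)/2) + 2*(3*sqrt(5)/2 + 11/2)*conj(1/2 - sqrt(5)/2) + 2*(3*sqrt(5)/2 + 9/2)*conj(-sqrt(5)/2 - 1/2) + 5*(0)*conj(0) + 5*(2)*conj(0)]
      = (1/20)[(24) + (4) + (-2 + 4*sqrt(5)) + (-12 + 6*sqrt(5)) + (-4*sqrt(5) - 2) + (-6*sqrt(5) - 12) + (0) + (0)] = 0/20 = 0
  <chi_rho, chi_6> = (1/20)[1*(12)*conj(2) + 1*(-2)*conj(2) + 2*(11/2 - 3*sqrt(5)/2)*conj(-1/2 + sqrt(5)/2) + 2*(9/2 - 3*sqrt(5)/2)*conj(-sqrt(5)/2 - 1/2) + 2*(3*sqrt(5)/2 + 11/2)*conj(-sqrt(5)/2 - 1/2) + 2*(3*sqrt(5)/2 + 9/2)*conj(-1/2 + sqrt(5)/2) + 5*(0)*conj(0) + 5*(2)*conj(0)]
      = (1/20)[(24) + (-4) + (-13 + 7*sqrt(5)) + (3 - 3*sqrt(5)) + (-7*sqrt(5) - 13) + (3 + 3*sqrt(5)) + (0) + (0)] = 0/20 = 0
  <chi_rho, chi_7> = (1/20)[1*(12)*conj(2) + 1*(-2)*conj(-2) + 2*(11/2 - 3*sqrt(5)/2)*conj(1/2 - sqrt(5)/2) + 2*(9/2 - 3*sqrt(5)/2)*conj(-sqrt(5)/2 - 1/2) + 2*(3*sqrt(5)/2 + 11/2)*conj(1/2 + sqrt(5)/2) + 2*(3*sqrt(5)/2 + 9/2)*conj(-1/2 + sqrt(5)/2) + 5*(0)*conj(0) + 5*(2)*conj(0)]
      = (1/20)[(24) + (4) + (13 - 7*sqrt(5)) + (3 - 3*sqrt(5)) + (13 + 7*sqrt(5)) + (3 + 3*sqrt(5)) + (0) + (0)] = 60/20 = 3
  <chi_rho, chi_8> = (1/20)[1*(12)*conj(2) + 1*(-2)*conj(2) + 2*(11/2 - 3*sqrt(5)/2)*conj(-sqrt(5)/2 - 1/2) + 2*(9/2 - 3*sqrt(5)/2)*conj(-1/2 + sqrt(5)/2) + 2*(3*sqrt(5)/2 + 11/2)*conj(-1/2 + sqrt(5)/2) + 2*(3*sqrt(5)/2 + 9/2)*conj(-sqrt(5)/2 - 1/2) + 5*(0)*conj(0) + 5*(2)*conj(0)]
      = (1/20)[(24) + (-4) + (2 - 4*sqrt(5)) + (-12 + 6*sqrt(5)) + (2 + 4*sqrt(5)) + (-6*sqrt(5) - 12) + (0) + (0)] = 0/20 = 0
Dimension check: dim(rho) = sum (mult * dim) = 3*1 + 2*1 + 0*1 + 1*1 + 0*2 + 0*2 + 3*2 + 0*2 = 12 = chi_rho(e) = 12.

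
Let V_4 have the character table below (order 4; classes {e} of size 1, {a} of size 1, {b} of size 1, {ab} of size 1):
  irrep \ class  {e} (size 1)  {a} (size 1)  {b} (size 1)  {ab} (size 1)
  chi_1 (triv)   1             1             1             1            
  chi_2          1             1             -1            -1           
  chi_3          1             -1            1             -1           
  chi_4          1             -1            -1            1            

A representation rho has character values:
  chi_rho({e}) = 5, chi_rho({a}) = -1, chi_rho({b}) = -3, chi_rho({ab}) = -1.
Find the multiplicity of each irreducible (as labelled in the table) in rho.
Multiplicities: chi_1: 0, chi_2: 2, chi_3: 1, chi_4: 2.

Details: Use <chi_rho, chi> = (1/|G|) sum_C |C| * chi_rho(C) * conj(chi(C)) with |G| = 4 for each irreducible chi in the table:
  <chi_rho, chi_1> = (1/4)[1*(5)*conj(1) + 1*(-1)*conj(1) + 1*(-3)*conj(1) + 1*(-1)*conj(1)]
      = (1/4)[(5) + (-1) + (-3) + (-1)] = 0/4 = 0
  <chi_rho, chi_2> = (1/4)[1*(5)*conj(1) + 1*(-1)*conj(1) + 1*(-3)*conj(-1) + 1*(-1)*conj(-1)]
      = (1/4)[(5) + (-1) + (3) + (1)] = 8/4 = 2
  <chi_rho, chi_3> = (1/4)[1*(5)*conj(1) + 1*(-1)*conj(-1) + 1*(-3)*conj(1) + 1*(-1)*conj(-1)]
      = (1/4)[(5) + (1) + (-3) + (1)] = 4/4 = 1
  <chi_rho, chi_4> = (1/4)[1*(5)*conj(1) + 1*(-1)*conj(-1) + 1*(-3)*conj(-1) + 1*(-1)*conj(1)]
      = (1/4)[(5) + (1) + (3) + (-1)] = 8/4 = 2
Dimension check: dim(rho) = sum (mult * dim) = 0*1 + 2*1 + 1*1 + 2*1 = 5 = chi_rho(e) = 5.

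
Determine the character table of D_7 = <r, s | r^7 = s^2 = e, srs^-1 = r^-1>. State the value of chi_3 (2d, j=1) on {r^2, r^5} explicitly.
Conjugacy classes: {e} of size 1, {r^1, r^6} of size 2, {r^2, r^5} of size 2, {r^3, r^4} of size 2, {s, sr, ..., sr^6} of size 7.
Character table:
  irrep \ class              {e} (size 1)  {r^1, r^6} (size 2)  {r^2, r^5} (size 2)  {r^3, r^4} (size 2)  {s, sr, ..., sr^6} (size 7)
  chi_1 (triv)               1             1                    1                    1                    1                          
  chi_2 (sign: r->1, s->-1)  1             1                    1                    1                    -1                         
  chi_3 (2d, j=1)            2             2*cos(2*pi/7)        -2*cos(3*pi/7)       -2*cos(pi/7)         0                          
  chi_4 (2d, j=2)            2             -2*cos(3*pi/7)       -2*cos(pi/7)         2*cos(2*pi/7)        0                          
  chi_5 (2d, j=3)            2             -2*cos(pi/7)         2*cos(2*pi/7)        -2*cos(3*pi/7)       0                          

Spot check: chi_3 (2d, j=1) on {r^2, r^5} = -2*cos(3*pi/7).

Details: D_7 has order 2*7 = 14 with 5 conjugacy classes, hence 5 irreducibles. Sum of squared dims 1 + 1 + 4 + 4 + 4 = 14 = |G|. Linear characters come from the abelianisation; the 2-dimensional irreps have character r^k -> 2*cos(2*pi*j*k/7), reflections -> 0.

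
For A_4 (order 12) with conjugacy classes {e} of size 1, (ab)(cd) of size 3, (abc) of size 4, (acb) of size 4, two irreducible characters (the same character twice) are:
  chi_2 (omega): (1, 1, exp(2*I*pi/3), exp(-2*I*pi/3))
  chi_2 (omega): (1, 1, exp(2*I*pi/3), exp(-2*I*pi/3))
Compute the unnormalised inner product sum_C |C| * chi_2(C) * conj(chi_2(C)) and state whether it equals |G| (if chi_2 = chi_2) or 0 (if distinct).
Sum = 12 = |G| = 12; so <chi_2, chi_2> = 1 (norm-1 confirms irreducibility).

Justification: Compute term by term over conjugacy classes (|C| * chi_2(C) * conj(chi_2(C))):
  1*(1)*conj(1) + 3*(1)*conj(1) + 4*(exp(2*I*pi/3))*conj(exp(2*I*pi/3)) + 4*(exp(-2*I*pi/3))*conj(exp(-2*I*pi/3))
  = (1) + (3) + (4) + (4)
  = 12.
(Exp terms are combined using exp(i*s)*conj(exp(i*t)) = exp(i*(s-t)), and sums of them are collapsed using the identity that for every m > 1 the m distinct m-th roots of unity sum to 0, e.g. 1 + exp(2*I*pi/3) + exp(-2*I*pi/3) = 0.)
Dividing by |G| = 12 gives 12/12 = 1, matching the row-orthogonality relation <chi_2, chi_2> = [chi_2 = chi_2].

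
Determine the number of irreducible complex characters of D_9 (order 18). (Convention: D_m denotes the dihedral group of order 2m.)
6

Details: The number of irreducible complex representations of a finite group equals its number of conjugacy classes. D_9 has 6 conjugacy classes ((n+3)/2 for n odd), so D_9 (order 18) has exactly 6 irreducible complex representations.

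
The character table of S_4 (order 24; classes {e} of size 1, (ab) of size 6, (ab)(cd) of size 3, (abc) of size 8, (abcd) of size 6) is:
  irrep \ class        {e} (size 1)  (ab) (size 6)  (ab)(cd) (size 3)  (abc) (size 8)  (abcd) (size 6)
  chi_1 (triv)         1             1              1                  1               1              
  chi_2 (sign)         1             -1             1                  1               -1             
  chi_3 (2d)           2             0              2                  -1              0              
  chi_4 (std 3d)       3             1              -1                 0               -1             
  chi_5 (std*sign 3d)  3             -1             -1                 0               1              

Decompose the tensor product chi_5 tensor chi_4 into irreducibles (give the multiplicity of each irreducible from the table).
chi_5 tensor chi_4 = chi_2 + chi_3 + chi_4 + chi_5 (all other irreducibles have multiplicity 0).

Justification: The character of a tensor product is the pointwise product (chi_5 * chi_4)(C) = chi_5(C) * chi_4(C):
  {e}: (3)*(3), (ab): (-1)*(1), (ab)(cd): (-1)*(-1), (abc): (0)*(0), (abcd): (1)*(-1)
so (chi_5 * chi_4) takes values
  {e} -> 9, (ab) -> -1, (ab)(cd) -> 1, (abc) -> 0, (abcd) -> -1.
Now take the inner product of this character with each irreducible chi from the table, <chi_5*chi_4, chi> = (1/24) sum_C |C| (chi_5*chi_4)(C) conj(chi(C)):
  <chi_5*chi_4, chi_1> = (1/24)[1*(9)*conj(1) + 6*(-1)*conj(1) + 3*(1)*conj(1) + 8*(0)*conj(1) + 6*(-1)*conj(1)]
      = (1/24)[(9) + (-6) + (3) + (0) + (-6)] = 0/24 = 0
  <chi_5*chi_4, chi_2> = (1/24)[1*(9)*conj(1) + 6*(-1)*conj(-1) + 3*(1)*conj(1) + 8*(0)*conj(1) + 6*(-1)*conj(-1)]
      = (1/24)[(9) + (6) + (3) + (0) + (6)] = 24/24 = 1
  <chi_5*chi_4, chi_3> = (1/24)[1*(9)*conj(2) + 6*(-1)*conj(0) + 3*(1)*conj(2) + 8*(0)*conj(-1) + 6*(-1)*conj(0)]
      = (1/24)[(18) + (0) + (6) + (0) + (0)] = 24/24 = 1
  <chi_5*chi_4, chi_4> = (1/24)[1*(9)*conj(3) + 6*(-1)*conj(1) + 3*(1)*conj(-1) + 8*(0)*conj(0) + 6*(-1)*conj(-1)]
      = (1/24)[(27) + (-6) + (-3) + (0) + (6)] = 24/24 = 1
  <chi_5*chi_4, chi_5> = (1/24)[1*(9)*conj(3) + 6*(-1)*conj(-1) + 3*(1)*conj(-1) + 8*(0)*conj(0) + 6*(-1)*conj(1)]
      = (1/24)[(27) + (6) + (-3) + (0) + (-6)] = 24/24 = 1
Hence the multiplicities are chi_2: 1, chi_3: 1, chi_4: 1, chi_5: 1. Dimension check: dim(chi_5)*dim(chi_4) = 3*3 = 9 and sum (mult * dim) = 1*1 + 1*2 + 1*3 + 1*3 = 9.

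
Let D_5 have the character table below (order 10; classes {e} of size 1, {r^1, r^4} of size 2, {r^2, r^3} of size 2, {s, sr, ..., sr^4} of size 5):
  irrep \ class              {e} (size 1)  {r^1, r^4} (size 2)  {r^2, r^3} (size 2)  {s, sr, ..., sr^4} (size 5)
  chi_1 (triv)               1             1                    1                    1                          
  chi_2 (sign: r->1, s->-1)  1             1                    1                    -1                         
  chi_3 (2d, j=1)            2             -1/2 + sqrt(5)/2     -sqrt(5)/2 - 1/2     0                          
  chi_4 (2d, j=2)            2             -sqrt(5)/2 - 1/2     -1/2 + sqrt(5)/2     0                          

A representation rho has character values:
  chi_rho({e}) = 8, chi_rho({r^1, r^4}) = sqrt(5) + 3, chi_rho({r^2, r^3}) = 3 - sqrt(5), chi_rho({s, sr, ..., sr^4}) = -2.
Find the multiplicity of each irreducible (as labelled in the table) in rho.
Multiplicities: chi_1: 1, chi_2: 3, chi_3: 2, chi_4: 0.

Why: Use <chi_rho, chi> = (1/|G|) sum_C |C| * chi_rho(C) * conj(chi(C)) with |G| = 10 for each irreducible chi in the table:
  <chi_rho, chi_1> = (1/10)[1*(8)*conj(1) + 2*(sqrt(5) + 3)*conj(1) + 2*(3 - sqrt(5))*conj(1) + 5*(-2)*conj(1)]
      = (1/10)[(8) + (2*sqrt(5) + 6) + (6 - 2*sqrt(5)) + (-10)] = 10/10 = 1
  <chi_rho, chi_2> = (1/10)[1*(8)*conj(1) + 2*(sqrt(5) + 3)*conj(1) + 2*(3 - sqrt(5))*conj(1) + 5*(-2)*conj(-1)]
      = (1/10)[(8) + (2*sqrt(5) + 6) + (6 - 2*sqrt(5)) + (10)] = 30/10 = 3
  <chi_rho, chi_3> = (1/10)[1*(8)*conj(2) + 2*(sqrt(5) + 3)*conj(-1/2 + sqrt(5)/2) + 2*(3 - sqrt(5))*conj(-sqrt(5)/2 - 1/2) + 5*(-2)*conj(0)]
      = (1/10)[(16) + (2 + 2*sqrt(5)) + (2 - 2*sqrt(5)) + (0)] = 20/10 = 2
  <chi_rho, chi_4> = (1/10)[1*(8)*conj(2) + 2*(sqrt(5) + 3)*conj(-sqrt(5)/2 - 1/2) + 2*(3 - sqrt(5))*conj(-1/2 + sqrt(5)/2) + 5*(-2)*conj(0)]
      = (1/10)[(16) + (-4*sqrt(5) - 8) + (-8 + 4*sqrt(5)) + (0)] = 0/10 = 0
Dimension check: dim(rho) = sum (mult * dim) = 1*1 + 3*1 + 2*2 + 0*2 = 8 = chi_rho(e) = 8.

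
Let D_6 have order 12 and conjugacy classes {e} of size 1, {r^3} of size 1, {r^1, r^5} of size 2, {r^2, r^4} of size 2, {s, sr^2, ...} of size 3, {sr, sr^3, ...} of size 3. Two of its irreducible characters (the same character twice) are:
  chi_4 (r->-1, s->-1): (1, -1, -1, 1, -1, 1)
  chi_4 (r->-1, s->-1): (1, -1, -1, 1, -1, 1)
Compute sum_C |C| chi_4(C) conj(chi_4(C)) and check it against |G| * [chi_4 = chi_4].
Sum = 12 = |G| = 12; so <chi_4, chi_4> = 1 (norm-1 confirms irreducibility).

Solution. Compute term by term over conjugacy classes (|C| * chi_4(C) * conj(chi_4(C))):
  1*(1)*conj(1) + 1*(-1)*conj(-1) + 2*(-1)*conj(-1) + 2*(1)*conj(1) + 3*(-1)*conj(-1) + 3*(1)*conj(1)
  = (1) + (1) + (2) + (2) + (3) + (3)
  = 12.
Dividing by |G| = 12 gives 12/12 = 1, matching the row-orthogonality relation <chi_4, chi_4> = [chi_4 = chi_4].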